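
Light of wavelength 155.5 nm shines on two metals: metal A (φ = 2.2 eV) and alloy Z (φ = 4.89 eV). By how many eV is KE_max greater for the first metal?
2.6900 eV

Using KE_max = hc/λ - φ for each metal:

Photon energy: E = hc/λ = 7.9733 eV

For metal A (φ₁ = 2.2 eV):
KE₁ = E - φ₁ = 7.9733 - 2.2 = 5.7733 eV

For alloy Z (φ₂ = 4.89 eV):
KE₂ = E - φ₂ = 7.9733 - 4.89 = 3.0833 eV

Difference:
ΔKE = KE₁ - KE₂ = 5.7733 - 3.0833 = 2.6900 eV

Note: The difference equals the difference in work functions: 4.89 - 2.2 = 2.69 eV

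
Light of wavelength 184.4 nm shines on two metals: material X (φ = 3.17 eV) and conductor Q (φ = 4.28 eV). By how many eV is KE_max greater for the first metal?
1.1100 eV

Using KE_max = hc/λ - φ for each metal:

Photon energy: E = hc/λ = 6.7237 eV

For material X (φ₁ = 3.17 eV):
KE₁ = E - φ₁ = 6.7237 - 3.17 = 3.5537 eV

For conductor Q (φ₂ = 4.28 eV):
KE₂ = E - φ₂ = 6.7237 - 4.28 = 2.4437 eV

Difference:
ΔKE = KE₁ - KE₂ = 3.5537 - 2.4437 = 1.1100 eV

Note: The difference equals the difference in work functions: 4.28 - 3.17 = 1.11 eV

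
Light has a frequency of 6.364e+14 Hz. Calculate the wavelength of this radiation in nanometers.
471.08 nm

Using the wave equation: c = fλ

Solving for wavelength:
λ = c/f = (3×10⁸ m/s) / (6.364e+14 Hz)
λ = 471.08 nm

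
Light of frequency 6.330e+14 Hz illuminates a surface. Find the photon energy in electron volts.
2.6179 eV

Using E = hf:

E = hf = (6.626×10⁻³⁴ J·s)(6.330e+14 Hz)
E = 2.6179 eV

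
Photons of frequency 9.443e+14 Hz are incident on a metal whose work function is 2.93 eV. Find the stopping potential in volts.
0.9753 V

The stopping potential V_s satisfies: eV_s = KE_max

First, find KE_max using Einstein's equation:
E_photon = hf = (6.626×10⁻³⁴ J·s)(9.443e+14 Hz) = 3.9053 eV
KE_max = E_photon - φ = 3.9053 - 2.93 = 0.9753 eV

Since eV_s = KE_max:
V_s = KE_max/e = 0.9753 V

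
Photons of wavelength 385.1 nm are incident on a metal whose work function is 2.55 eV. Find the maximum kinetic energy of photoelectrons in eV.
0.6695 eV

Using Einstein's photoelectric equation: KE_max = hf - φ = hc/λ - φ

First, calculate the photon energy:
E_photon = hc/λ = (6.626×10⁻³⁴ J·s)(3×10⁸ m/s) / (385.1×10⁻⁹ m)
E_photon = 3.2195 eV

Then, the maximum kinetic energy:
KE_max = E_photon - φ = 3.2195 eV - 2.55 eV = 0.6695 eV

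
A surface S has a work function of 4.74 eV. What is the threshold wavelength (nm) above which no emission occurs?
261.57 nm

The threshold wavelength is when the photon energy equals the work function:
hc/λ₀ = φ

Solving for λ₀:
λ₀ = hc/φ = (6.626×10⁻³⁴ J·s)(3×10⁸ m/s) / (4.74 eV × 1.602×10⁻¹⁹ J/eV)
λ₀ = 261.57 nm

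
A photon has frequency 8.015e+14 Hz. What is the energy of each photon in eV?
3.3147 eV

Using E = hf:

E = hf = (6.626×10⁻³⁴ J·s)(8.015e+14 Hz)
E = 3.3147 eV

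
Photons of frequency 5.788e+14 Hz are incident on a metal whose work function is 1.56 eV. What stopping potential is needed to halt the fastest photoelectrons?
0.8337 V

The stopping potential V_s satisfies: eV_s = KE_max

First, find KE_max using Einstein's equation:
E_photon = hf = (6.626×10⁻³⁴ J·s)(5.788e+14 Hz) = 2.3937 eV
KE_max = E_photon - φ = 2.3937 - 1.56 = 0.8337 eV

Since eV_s = KE_max:
V_s = KE_max/e = 0.8337 V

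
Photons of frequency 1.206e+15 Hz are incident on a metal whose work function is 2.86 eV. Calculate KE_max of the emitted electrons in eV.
2.1276 eV

Using Einstein's photoelectric equation: KE_max = hf - φ

First, calculate the photon energy:
E_photon = hf = (6.626×10⁻³⁴ J·s)(1.206e+15 Hz)
E_photon = 4.9876 eV

Then, the maximum kinetic energy:
KE_max = E_photon - φ = 4.9876 eV - 2.86 eV = 2.1276 eV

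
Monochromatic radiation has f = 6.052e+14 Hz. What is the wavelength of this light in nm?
495.36 nm

Using the wave equation: c = fλ

Solving for wavelength:
λ = c/f = (3×10⁸ m/s) / (6.052e+14 Hz)
λ = 495.36 nm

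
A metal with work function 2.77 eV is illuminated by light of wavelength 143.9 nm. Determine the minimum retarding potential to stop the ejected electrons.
5.8460 V

The stopping potential V_s satisfies: eV_s = KE_max

First, find KE_max using Einstein's equation:
E_photon = hc/λ = 8.6160 eV
KE_max = E_photon - φ = 8.6160 - 2.77 = 5.8460 eV

Since eV_s = KE_max:
V_s = KE_max/e = 5.8460 V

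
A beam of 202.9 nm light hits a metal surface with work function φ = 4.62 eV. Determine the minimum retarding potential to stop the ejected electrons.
1.4906 V

The stopping potential V_s satisfies: eV_s = KE_max

First, find KE_max using Einstein's equation:
E_photon = hc/λ = 6.1106 eV
KE_max = E_photon - φ = 6.1106 - 4.62 = 1.4906 eV

Since eV_s = KE_max:
V_s = KE_max/e = 1.4906 V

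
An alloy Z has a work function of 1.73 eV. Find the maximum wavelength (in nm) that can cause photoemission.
716.67 nm

The threshold wavelength is when the photon energy equals the work function:
hc/λ₀ = φ

Solving for λ₀:
λ₀ = hc/φ = (6.626×10⁻³⁴ J·s)(3×10⁸ m/s) / (1.73 eV × 1.602×10⁻¹⁹ J/eV)
λ₀ = 716.67 nm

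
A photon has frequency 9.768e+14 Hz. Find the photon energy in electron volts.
4.0397 eV

Using E = hf:

E = hf = (6.626×10⁻³⁴ J·s)(9.768e+14 Hz)
E = 4.0397 eV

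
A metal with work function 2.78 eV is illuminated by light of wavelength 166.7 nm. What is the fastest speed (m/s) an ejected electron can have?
1.2800e+06 m/s

First, find the maximum kinetic energy:
E_photon = hc/λ = 7.4376 eV
KE_max = E_photon - φ = 7.4376 - 2.78 = 4.6576 eV

Convert to Joules: KE_max = 4.6576 × 1.602×10⁻¹⁹ J = 7.4622e-19 J

Then use KE = ½mv² to find velocity:
v = √(2·KE/m) = √(2 × 7.4622e-19 J / 9.109e-31 kg)
v = 1.2800e+06 m/s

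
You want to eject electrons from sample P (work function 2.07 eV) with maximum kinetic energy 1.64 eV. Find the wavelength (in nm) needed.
334.19 nm

From Einstein's equation: KE_max = hc/λ - φ

Rearranging for λ:
hc/λ = KE_max + φ
λ = hc/(KE_max + φ)

Required photon energy:
E_photon = KE_max + φ = 1.64 + 2.07 = 3.71 eV

Required wavelength:
λ = hc/E_photon = (6.626×10⁻³⁴)(3×10⁸) / (3.71 × 1.602×10⁻¹⁹)
λ = 334.19 nm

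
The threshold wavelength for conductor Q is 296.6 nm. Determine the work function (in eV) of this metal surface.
4.18 eV

At the threshold wavelength, photon energy equals work function:
φ = hc/λ₀

Calculating:
φ = (6.626×10⁻³⁴ J·s)(3×10⁸ m/s) / (296.6×10⁻⁹ m)
φ = 4.18 eV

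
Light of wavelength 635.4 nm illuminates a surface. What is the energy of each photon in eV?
1.9513 eV

Using E = hf = hc/λ:

E = hc/λ = (6.626×10⁻³⁴ J·s)(3×10⁸ m/s) / (635.4×10⁻⁹ m)
E = 1.9513 eV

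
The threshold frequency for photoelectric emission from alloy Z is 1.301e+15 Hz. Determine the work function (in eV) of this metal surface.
5.38 eV

At the threshold frequency, photon energy equals work function:
φ = hf₀

Calculating:
φ = (6.626×10⁻³⁴ J·s)(1.301e+15 Hz)
φ = 5.38 eV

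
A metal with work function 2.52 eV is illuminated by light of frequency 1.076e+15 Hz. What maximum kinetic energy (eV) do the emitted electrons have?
1.9300 eV

Using Einstein's photoelectric equation: KE_max = hf - φ

First, calculate the photon energy:
E_photon = hf = (6.626×10⁻³⁴ J·s)(1.076e+15 Hz)
E_photon = 4.4500 eV

Then, the maximum kinetic energy:
KE_max = E_photon - φ = 4.4500 eV - 2.52 eV = 1.9300 eV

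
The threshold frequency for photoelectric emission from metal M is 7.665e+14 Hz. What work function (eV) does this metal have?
3.17 eV

At the threshold frequency, photon energy equals work function:
φ = hf₀

Calculating:
φ = (6.626×10⁻³⁴ J·s)(7.665e+14 Hz)
φ = 3.17 eV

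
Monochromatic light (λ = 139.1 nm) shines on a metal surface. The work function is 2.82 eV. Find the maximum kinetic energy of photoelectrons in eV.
6.0933 eV

Using Einstein's photoelectric equation: KE_max = hf - φ = hc/λ - φ

First, calculate the photon energy:
E_photon = hc/λ = (6.626×10⁻³⁴ J·s)(3×10⁸ m/s) / (139.1×10⁻⁹ m)
E_photon = 8.9133 eV

Then, the maximum kinetic energy:
KE_max = E_photon - φ = 8.9133 eV - 2.82 eV = 6.0933 eV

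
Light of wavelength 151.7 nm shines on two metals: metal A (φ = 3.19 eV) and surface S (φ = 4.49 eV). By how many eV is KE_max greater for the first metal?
1.3000 eV

Using KE_max = hc/λ - φ for each metal:

Photon energy: E = hc/λ = 8.1730 eV

For metal A (φ₁ = 3.19 eV):
KE₁ = E - φ₁ = 8.1730 - 3.19 = 4.9830 eV

For surface S (φ₂ = 4.49 eV):
KE₂ = E - φ₂ = 8.1730 - 4.49 = 3.6830 eV

Difference:
ΔKE = KE₁ - KE₂ = 4.9830 - 3.6830 = 1.3000 eV

Note: The difference equals the difference in work functions: 4.49 - 3.19 = 1.30 eV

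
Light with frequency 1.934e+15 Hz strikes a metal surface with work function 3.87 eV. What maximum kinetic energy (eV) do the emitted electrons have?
4.1284 eV

Using Einstein's photoelectric equation: KE_max = hf - φ

First, calculate the photon energy:
E_photon = hf = (6.626×10⁻³⁴ J·s)(1.934e+15 Hz)
E_photon = 7.9984 eV

Then, the maximum kinetic energy:
KE_max = E_photon - φ = 7.9984 eV - 3.87 eV = 4.1284 eV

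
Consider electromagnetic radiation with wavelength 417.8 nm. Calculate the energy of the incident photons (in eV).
2.9675 eV

Using E = hf = hc/λ:

E = hc/λ = (6.626×10⁻³⁴ J·s)(3×10⁸ m/s) / (417.8×10⁻⁹ m)
E = 2.9675 eV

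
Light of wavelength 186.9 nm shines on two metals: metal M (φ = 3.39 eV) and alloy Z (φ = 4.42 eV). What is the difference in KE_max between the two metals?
1.0300 eV

Using KE_max = hc/λ - φ for each metal:

Photon energy: E = hc/λ = 6.6337 eV

For metal M (φ₁ = 3.39 eV):
KE₁ = E - φ₁ = 6.6337 - 3.39 = 3.2437 eV

For alloy Z (φ₂ = 4.42 eV):
KE₂ = E - φ₂ = 6.6337 - 4.42 = 2.2137 eV

Difference:
ΔKE = KE₁ - KE₂ = 3.2437 - 2.2137 = 1.0300 eV

Note: The difference equals the difference in work functions: 4.42 - 3.39 = 1.03 eV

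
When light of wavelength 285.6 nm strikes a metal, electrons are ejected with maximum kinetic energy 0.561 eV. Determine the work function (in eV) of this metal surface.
3.78 eV

From Einstein's photoelectric equation: KE_max = hf - φ = hc/λ - φ

Rearranging for φ:
φ = hc/λ - KE_max

Calculate photon energy:
E_photon = hc/λ = 4.3412 eV

Therefore:
φ = 4.3412 - 0.561 = 3.78 eV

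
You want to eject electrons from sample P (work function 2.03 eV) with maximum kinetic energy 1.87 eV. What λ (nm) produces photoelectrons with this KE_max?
317.91 nm

From Einstein's equation: KE_max = hc/λ - φ

Rearranging for λ:
hc/λ = KE_max + φ
λ = hc/(KE_max + φ)

Required photon energy:
E_photon = KE_max + φ = 1.87 + 2.03 = 3.90 eV

Required wavelength:
λ = hc/E_photon = (6.626×10⁻³⁴)(3×10⁸) / (3.90 × 1.602×10⁻¹⁹)
λ = 317.91 nm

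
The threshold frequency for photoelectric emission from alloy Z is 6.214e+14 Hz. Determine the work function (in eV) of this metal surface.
2.57 eV

At the threshold frequency, photon energy equals work function:
φ = hf₀

Calculating:
φ = (6.626×10⁻³⁴ J·s)(6.214e+14 Hz)
φ = 2.57 eV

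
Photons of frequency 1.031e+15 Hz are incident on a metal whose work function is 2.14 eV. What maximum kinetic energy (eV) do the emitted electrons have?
2.1239 eV

Using Einstein's photoelectric equation: KE_max = hf - φ

First, calculate the photon energy:
E_photon = hf = (6.626×10⁻³⁴ J·s)(1.031e+15 Hz)
E_photon = 4.2639 eV

Then, the maximum kinetic energy:
KE_max = E_photon - φ = 4.2639 eV - 2.14 eV = 2.1239 eV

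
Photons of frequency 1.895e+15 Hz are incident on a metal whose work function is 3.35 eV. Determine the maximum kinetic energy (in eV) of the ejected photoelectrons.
4.4871 eV

Using Einstein's photoelectric equation: KE_max = hf - φ

First, calculate the photon energy:
E_photon = hf = (6.626×10⁻³⁴ J·s)(1.895e+15 Hz)
E_photon = 7.8371 eV

Then, the maximum kinetic energy:
KE_max = E_photon - φ = 7.8371 eV - 3.35 eV = 4.4871 eV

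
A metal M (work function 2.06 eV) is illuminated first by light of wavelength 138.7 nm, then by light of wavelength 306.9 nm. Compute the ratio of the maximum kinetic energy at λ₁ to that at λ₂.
3.4744

Using Einstein's equation: KE_max = hc/λ - φ

For λ₁ = 138.7 nm:
E₁ = hc/λ₁ = 8.9390 eV
KE₁ = E₁ - φ = 8.9390 - 2.06 = 6.8790 eV

For λ₂ = 306.9 nm:
E₂ = hc/λ₂ = 4.0399 eV
KE₂ = E₂ - φ = 4.0399 - 2.06 = 1.9799 eV

Ratio: KE₁/KE₂ = 6.8790/1.9799 = 3.4744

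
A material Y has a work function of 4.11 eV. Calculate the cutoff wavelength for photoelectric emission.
301.66 nm

The threshold wavelength is when the photon energy equals the work function:
hc/λ₀ = φ

Solving for λ₀:
λ₀ = hc/φ = (6.626×10⁻³⁴ J·s)(3×10⁸ m/s) / (4.11 eV × 1.602×10⁻¹⁹ J/eV)
λ₀ = 301.66 nm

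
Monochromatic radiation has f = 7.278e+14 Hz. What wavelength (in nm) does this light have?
411.92 nm

Using the wave equation: c = fλ

Solving for wavelength:
λ = c/f = (3×10⁸ m/s) / (7.278e+14 Hz)
λ = 411.92 nm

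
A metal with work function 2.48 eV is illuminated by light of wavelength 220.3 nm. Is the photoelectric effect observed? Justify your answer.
Yes

For photoemission, the photon energy must exceed the work function.

Photon energy: E = hc/λ = 5.6280 eV
Work function: φ = 2.48 eV

Since E_photon (5.6280 eV) > φ (2.48 eV), photoemission WILL occur.
The threshold wavelength is λ₀ = hc/φ = 499.9 nm.
Since 220.3 nm < 499.9 nm, the light has sufficient energy.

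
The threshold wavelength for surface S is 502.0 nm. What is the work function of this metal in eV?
2.47 eV

At the threshold wavelength, photon energy equals work function:
φ = hc/λ₀

Calculating:
φ = (6.626×10⁻³⁴ J·s)(3×10⁸ m/s) / (502.0×10⁻⁹ m)
φ = 2.47 eV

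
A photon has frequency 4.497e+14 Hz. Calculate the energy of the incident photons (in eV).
1.8598 eV

Using E = hf:

E = hf = (6.626×10⁻³⁴ J·s)(4.497e+14 Hz)
E = 1.8598 eV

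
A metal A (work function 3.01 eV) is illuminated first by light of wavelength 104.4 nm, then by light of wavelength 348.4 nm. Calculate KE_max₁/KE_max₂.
16.1587

Using Einstein's equation: KE_max = hc/λ - φ

For λ₁ = 104.4 nm:
E₁ = hc/λ₁ = 11.8759 eV
KE₁ = E₁ - φ = 11.8759 - 3.01 = 8.8659 eV

For λ₂ = 348.4 nm:
E₂ = hc/λ₂ = 3.5587 eV
KE₂ = E₂ - φ = 3.5587 - 3.01 = 0.5487 eV

Ratio: KE₁/KE₂ = 8.8659/0.5487 = 16.1587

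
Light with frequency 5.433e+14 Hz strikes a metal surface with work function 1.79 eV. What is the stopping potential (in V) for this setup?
0.4569 V

The stopping potential V_s satisfies: eV_s = KE_max

First, find KE_max using Einstein's equation:
E_photon = hf = (6.626×10⁻³⁴ J·s)(5.433e+14 Hz) = 2.2469 eV
KE_max = E_photon - φ = 2.2469 - 1.79 = 0.4569 eV

Since eV_s = KE_max:
V_s = KE_max/e = 0.4569 V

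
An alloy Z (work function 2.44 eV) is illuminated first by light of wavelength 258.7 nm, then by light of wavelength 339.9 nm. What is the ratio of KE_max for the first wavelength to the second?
1.9480

Using Einstein's equation: KE_max = hc/λ - φ

For λ₁ = 258.7 nm:
E₁ = hc/λ₁ = 4.7926 eV
KE₁ = E₁ - φ = 4.7926 - 2.44 = 2.3526 eV

For λ₂ = 339.9 nm:
E₂ = hc/λ₂ = 3.6477 eV
KE₂ = E₂ - φ = 3.6477 - 2.44 = 1.2077 eV

Ratio: KE₁/KE₂ = 2.3526/1.2077 = 1.9480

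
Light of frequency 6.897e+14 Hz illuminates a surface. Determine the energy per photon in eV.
2.8524 eV

Using E = hf:

E = hf = (6.626×10⁻³⁴ J·s)(6.897e+14 Hz)
E = 2.8524 eV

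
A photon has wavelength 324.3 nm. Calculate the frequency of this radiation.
9.2443e+14 Hz

Using the wave equation: c = fλ

Solving for frequency:
f = c/λ = (3×10⁸ m/s) / (324.3×10⁻⁹ m)
f = 9.2443e+14 Hz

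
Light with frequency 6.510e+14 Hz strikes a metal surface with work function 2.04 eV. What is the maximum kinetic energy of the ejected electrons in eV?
0.6523 eV

Using Einstein's photoelectric equation: KE_max = hf - φ

First, calculate the photon energy:
E_photon = hf = (6.626×10⁻³⁴ J·s)(6.510e+14 Hz)
E_photon = 2.6923 eV

Then, the maximum kinetic energy:
KE_max = E_photon - φ = 2.6923 eV - 2.04 eV = 0.6523 eV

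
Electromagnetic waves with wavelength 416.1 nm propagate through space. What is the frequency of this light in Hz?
7.2048e+14 Hz

Using the wave equation: c = fλ

Solving for frequency:
f = c/λ = (3×10⁸ m/s) / (416.1×10⁻⁹ m)
f = 7.2048e+14 Hz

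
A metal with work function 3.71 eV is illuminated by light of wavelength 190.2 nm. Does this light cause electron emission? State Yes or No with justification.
Yes

For photoemission, the photon energy must exceed the work function.

Photon energy: E = hc/λ = 6.5186 eV
Work function: φ = 3.71 eV

Since E_photon (6.5186 eV) > φ (3.71 eV), photoemission WILL occur.
The threshold wavelength is λ₀ = hc/φ = 334.2 nm.
Since 190.2 nm < 334.2 nm, the light has sufficient energy.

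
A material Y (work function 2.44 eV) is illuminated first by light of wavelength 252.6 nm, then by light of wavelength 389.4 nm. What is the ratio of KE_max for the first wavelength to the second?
3.3177

Using Einstein's equation: KE_max = hc/λ - φ

For λ₁ = 252.6 nm:
E₁ = hc/λ₁ = 4.9083 eV
KE₁ = E₁ - φ = 4.9083 - 2.44 = 2.4683 eV

For λ₂ = 389.4 nm:
E₂ = hc/λ₂ = 3.1840 eV
KE₂ = E₂ - φ = 3.1840 - 2.44 = 0.7440 eV

Ratio: KE₁/KE₂ = 2.4683/0.7440 = 3.3177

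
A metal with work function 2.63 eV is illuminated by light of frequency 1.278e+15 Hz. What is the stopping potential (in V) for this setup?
2.6554 V

The stopping potential V_s satisfies: eV_s = KE_max

First, find KE_max using Einstein's equation:
E_photon = hf = (6.626×10⁻³⁴ J·s)(1.278e+15 Hz) = 5.2854 eV
KE_max = E_photon - φ = 5.2854 - 2.63 = 2.6554 eV

Since eV_s = KE_max:
V_s = KE_max/e = 2.6554 V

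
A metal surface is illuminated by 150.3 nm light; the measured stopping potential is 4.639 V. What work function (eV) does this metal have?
3.61 eV

The stopping potential gives the maximum kinetic energy: KE_max = eV_s = 4.639 eV

From Einstein's photoelectric equation: KE_max = hc/λ - φ
Rearranging: φ = hc/λ - KE_max

Calculate photon energy:
E_photon = hc/λ = (6.626×10⁻³⁴ J·s)(3×10⁸ m/s) / (150.3×10⁻⁹ m) = 8.2491 eV

Therefore:
φ = 8.2491 - 4.639 = 3.61 eV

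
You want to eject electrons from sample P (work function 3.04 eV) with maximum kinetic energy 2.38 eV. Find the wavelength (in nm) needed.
228.75 nm

From Einstein's equation: KE_max = hc/λ - φ

Rearranging for λ:
hc/λ = KE_max + φ
λ = hc/(KE_max + φ)

Required photon energy:
E_photon = KE_max + φ = 2.38 + 3.04 = 5.42 eV

Required wavelength:
λ = hc/E_photon = (6.626×10⁻³⁴)(3×10⁸) / (5.42 × 1.602×10⁻¹⁹)
λ = 228.75 nm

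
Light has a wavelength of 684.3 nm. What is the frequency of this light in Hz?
4.3810e+14 Hz

Using the wave equation: c = fλ

Solving for frequency:
f = c/λ = (3×10⁸ m/s) / (684.3×10⁻⁹ m)
f = 4.3810e+14 Hz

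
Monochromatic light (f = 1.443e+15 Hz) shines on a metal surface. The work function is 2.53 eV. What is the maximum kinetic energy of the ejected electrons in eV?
3.4378 eV

Using Einstein's photoelectric equation: KE_max = hf - φ

First, calculate the photon energy:
E_photon = hf = (6.626×10⁻³⁴ J·s)(1.443e+15 Hz)
E_photon = 5.9678 eV

Then, the maximum kinetic energy:
KE_max = E_photon - φ = 5.9678 eV - 2.53 eV = 3.4378 eV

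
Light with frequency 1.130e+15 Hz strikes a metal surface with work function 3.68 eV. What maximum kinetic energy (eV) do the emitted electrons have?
0.9933 eV

Using Einstein's photoelectric equation: KE_max = hf - φ

First, calculate the photon energy:
E_photon = hf = (6.626×10⁻³⁴ J·s)(1.130e+15 Hz)
E_photon = 4.6733 eV

Then, the maximum kinetic energy:
KE_max = E_photon - φ = 4.6733 eV - 3.68 eV = 0.9933 eV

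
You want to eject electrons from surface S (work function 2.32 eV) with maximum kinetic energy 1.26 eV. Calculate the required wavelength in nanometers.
346.32 nm

From Einstein's equation: KE_max = hc/λ - φ

Rearranging for λ:
hc/λ = KE_max + φ
λ = hc/(KE_max + φ)

Required photon energy:
E_photon = KE_max + φ = 1.26 + 2.32 = 3.58 eV

Required wavelength:
λ = hc/E_photon = (6.626×10⁻³⁴)(3×10⁸) / (3.58 × 1.602×10⁻¹⁹)
λ = 346.32 nm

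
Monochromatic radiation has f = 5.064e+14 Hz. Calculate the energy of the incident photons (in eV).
2.0943 eV

Using E = hf:

E = hf = (6.626×10⁻³⁴ J·s)(5.064e+14 Hz)
E = 2.0943 eV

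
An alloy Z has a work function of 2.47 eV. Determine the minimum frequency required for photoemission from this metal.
5.9724e+14 Hz

The threshold frequency is when the photon energy equals the work function:
hf₀ = φ

Solving for f₀:
f₀ = φ/h = (2.47 eV × 1.602×10⁻¹⁹ J/eV) / (6.626×10⁻³⁴ J·s)
f₀ = 5.9724e+14 Hz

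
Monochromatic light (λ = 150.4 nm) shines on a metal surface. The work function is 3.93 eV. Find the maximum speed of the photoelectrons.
1.2318e+06 m/s

First, find the maximum kinetic energy:
E_photon = hc/λ = 8.2436 eV
KE_max = E_photon - φ = 8.2436 - 3.93 = 4.3136 eV

Convert to Joules: KE_max = 4.3136 × 1.602×10⁻¹⁹ J = 6.9112e-19 J

Then use KE = ½mv² to find velocity:
v = √(2·KE/m) = √(2 × 6.9112e-19 J / 9.109e-31 kg)
v = 1.2318e+06 m/s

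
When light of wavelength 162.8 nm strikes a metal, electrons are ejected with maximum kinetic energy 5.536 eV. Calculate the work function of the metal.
2.08 eV

From Einstein's photoelectric equation: KE_max = hf - φ = hc/λ - φ

Rearranging for φ:
φ = hc/λ - KE_max

Calculate photon energy:
E_photon = hc/λ = 7.6157 eV

Therefore:
φ = 7.6157 - 5.536 = 2.08 eV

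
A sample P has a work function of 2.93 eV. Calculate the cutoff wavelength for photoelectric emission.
423.15 nm

The threshold wavelength is when the photon energy equals the work function:
hc/λ₀ = φ

Solving for λ₀:
λ₀ = hc/φ = (6.626×10⁻³⁴ J·s)(3×10⁸ m/s) / (2.93 eV × 1.602×10⁻¹⁹ J/eV)
λ₀ = 423.15 nm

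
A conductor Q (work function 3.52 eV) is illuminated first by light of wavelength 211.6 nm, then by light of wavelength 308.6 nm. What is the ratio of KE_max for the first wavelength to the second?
4.7010

Using Einstein's equation: KE_max = hc/λ - φ

For λ₁ = 211.6 nm:
E₁ = hc/λ₁ = 5.8594 eV
KE₁ = E₁ - φ = 5.8594 - 3.52 = 2.3394 eV

For λ₂ = 308.6 nm:
E₂ = hc/λ₂ = 4.0176 eV
KE₂ = E₂ - φ = 4.0176 - 3.52 = 0.4976 eV

Ratio: KE₁/KE₂ = 2.3394/0.4976 = 4.7010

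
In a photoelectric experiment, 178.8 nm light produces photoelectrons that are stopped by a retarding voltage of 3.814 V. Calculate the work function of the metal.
3.12 eV

The stopping potential gives the maximum kinetic energy: KE_max = eV_s = 3.814 eV

From Einstein's photoelectric equation: KE_max = hc/λ - φ
Rearranging: φ = hc/λ - KE_max

Calculate photon energy:
E_photon = hc/λ = (6.626×10⁻³⁴ J·s)(3×10⁸ m/s) / (178.8×10⁻⁹ m) = 6.9342 eV

Therefore:
φ = 6.9342 - 3.814 = 3.12 eV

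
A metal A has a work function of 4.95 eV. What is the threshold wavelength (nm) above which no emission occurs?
250.47 nm

The threshold wavelength is when the photon energy equals the work function:
hc/λ₀ = φ

Solving for λ₀:
λ₀ = hc/φ = (6.626×10⁻³⁴ J·s)(3×10⁸ m/s) / (4.95 eV × 1.602×10⁻¹⁹ J/eV)
λ₀ = 250.47 nm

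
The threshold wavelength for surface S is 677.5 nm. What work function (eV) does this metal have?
1.83 eV

At the threshold wavelength, photon energy equals work function:
φ = hc/λ₀

Calculating:
φ = (6.626×10⁻³⁴ J·s)(3×10⁸ m/s) / (677.5×10⁻⁹ m)
φ = 1.83 eV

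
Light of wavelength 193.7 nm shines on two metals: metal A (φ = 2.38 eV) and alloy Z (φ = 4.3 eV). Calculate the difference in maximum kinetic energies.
1.9200 eV

Using KE_max = hc/λ - φ for each metal:

Photon energy: E = hc/λ = 6.4008 eV

For metal A (φ₁ = 2.38 eV):
KE₁ = E - φ₁ = 6.4008 - 2.38 = 4.0208 eV

For alloy Z (φ₂ = 4.3 eV):
KE₂ = E - φ₂ = 6.4008 - 4.3 = 2.1008 eV

Difference:
ΔKE = KE₁ - KE₂ = 4.0208 - 2.1008 = 1.9200 eV

Note: The difference equals the difference in work functions: 4.3 - 2.38 = 1.92 eV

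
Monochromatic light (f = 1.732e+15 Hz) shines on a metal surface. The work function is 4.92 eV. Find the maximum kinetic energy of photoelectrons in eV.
2.2430 eV

Using Einstein's photoelectric equation: KE_max = hf - φ

First, calculate the photon energy:
E_photon = hf = (6.626×10⁻³⁴ J·s)(1.732e+15 Hz)
E_photon = 7.1630 eV

Then, the maximum kinetic energy:
KE_max = E_photon - φ = 7.1630 eV - 4.92 eV = 2.2430 eV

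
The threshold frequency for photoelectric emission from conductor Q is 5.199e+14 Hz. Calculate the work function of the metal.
2.15 eV

At the threshold frequency, photon energy equals work function:
φ = hf₀

Calculating:
φ = (6.626×10⁻³⁴ J·s)(5.199e+14 Hz)
φ = 2.15 eV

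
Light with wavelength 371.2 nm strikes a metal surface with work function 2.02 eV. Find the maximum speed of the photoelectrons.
6.8144e+05 m/s

First, find the maximum kinetic energy:
E_photon = hc/λ = 3.3401 eV
KE_max = E_photon - φ = 3.3401 - 2.02 = 1.3201 eV

Convert to Joules: KE_max = 1.3201 × 1.602×10⁻¹⁹ J = 2.1150e-19 J

Then use KE = ½mv² to find velocity:
v = √(2·KE/m) = √(2 × 2.1150e-19 J / 9.109e-31 kg)
v = 6.8144e+05 m/s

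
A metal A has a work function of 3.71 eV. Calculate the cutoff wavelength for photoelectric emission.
334.19 nm

The threshold wavelength is when the photon energy equals the work function:
hc/λ₀ = φ

Solving for λ₀:
λ₀ = hc/φ = (6.626×10⁻³⁴ J·s)(3×10⁸ m/s) / (3.71 eV × 1.602×10⁻¹⁹ J/eV)
λ₀ = 334.19 nm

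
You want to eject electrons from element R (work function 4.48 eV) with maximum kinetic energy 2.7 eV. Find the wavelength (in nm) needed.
172.68 nm

From Einstein's equation: KE_max = hc/λ - φ

Rearranging for λ:
hc/λ = KE_max + φ
λ = hc/(KE_max + φ)

Required photon energy:
E_photon = KE_max + φ = 2.7 + 4.48 = 7.18 eV

Required wavelength:
λ = hc/E_photon = (6.626×10⁻³⁴)(3×10⁸) / (7.18 × 1.602×10⁻¹⁹)
λ = 172.68 nm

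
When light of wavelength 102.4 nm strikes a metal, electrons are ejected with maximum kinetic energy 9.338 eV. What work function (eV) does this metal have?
2.77 eV

From Einstein's photoelectric equation: KE_max = hf - φ = hc/λ - φ

Rearranging for φ:
φ = hc/λ - KE_max

Calculate photon energy:
E_photon = hc/λ = 12.1078 eV

Therefore:
φ = 12.1078 - 9.338 = 2.77 eV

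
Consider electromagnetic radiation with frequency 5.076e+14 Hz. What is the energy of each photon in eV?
2.0993 eV

Using E = hf:

E = hf = (6.626×10⁻³⁴ J·s)(5.076e+14 Hz)
E = 2.0993 eV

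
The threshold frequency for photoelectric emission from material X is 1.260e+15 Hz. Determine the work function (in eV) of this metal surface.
5.21 eV

At the threshold frequency, photon energy equals work function:
φ = hf₀

Calculating:
φ = (6.626×10⁻³⁴ J·s)(1.260e+15 Hz)
φ = 5.21 eV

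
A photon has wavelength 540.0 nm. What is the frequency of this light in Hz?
5.5517e+14 Hz

Using the wave equation: c = fλ

Solving for frequency:
f = c/λ = (3×10⁸ m/s) / (540.0×10⁻⁹ m)
f = 5.5517e+14 Hz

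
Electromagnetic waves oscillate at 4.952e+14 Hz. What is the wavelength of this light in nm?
605.40 nm

Using the wave equation: c = fλ

Solving for wavelength:
λ = c/f = (3×10⁸ m/s) / (4.952e+14 Hz)
λ = 605.40 nm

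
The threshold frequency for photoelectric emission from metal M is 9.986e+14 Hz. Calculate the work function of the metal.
4.13 eV

At the threshold frequency, photon energy equals work function:
φ = hf₀

Calculating:
φ = (6.626×10⁻³⁴ J·s)(9.986e+14 Hz)
φ = 4.13 eV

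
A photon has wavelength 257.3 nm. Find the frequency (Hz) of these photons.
1.1651e+15 Hz

Using the wave equation: c = fλ

Solving for frequency:
f = c/λ = (3×10⁸ m/s) / (257.3×10⁻⁹ m)
f = 1.1651e+15 Hz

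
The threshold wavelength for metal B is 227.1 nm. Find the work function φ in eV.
5.46 eV

At the threshold wavelength, photon energy equals work function:
φ = hc/λ₀

Calculating:
φ = (6.626×10⁻³⁴ J·s)(3×10⁸ m/s) / (227.1×10⁻⁹ m)
φ = 5.46 eV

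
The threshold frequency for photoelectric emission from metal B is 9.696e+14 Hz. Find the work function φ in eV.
4.01 eV

At the threshold frequency, photon energy equals work function:
φ = hf₀

Calculating:
φ = (6.626×10⁻³⁴ J·s)(9.696e+14 Hz)
φ = 4.01 eV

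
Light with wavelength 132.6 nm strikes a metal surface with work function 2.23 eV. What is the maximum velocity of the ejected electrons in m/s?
1.5826e+06 m/s

First, find the maximum kinetic energy:
E_photon = hc/λ = 9.3502 eV
KE_max = E_photon - φ = 9.3502 - 2.23 = 7.1202 eV

Convert to Joules: KE_max = 7.1202 × 1.602×10⁻¹⁹ J = 1.1408e-18 J

Then use KE = ½mv² to find velocity:
v = √(2·KE/m) = √(2 × 1.1408e-18 J / 9.109e-31 kg)
v = 1.5826e+06 m/s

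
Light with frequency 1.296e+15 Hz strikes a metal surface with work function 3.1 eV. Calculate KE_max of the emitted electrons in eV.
2.2598 eV

Using Einstein's photoelectric equation: KE_max = hf - φ

First, calculate the photon energy:
E_photon = hf = (6.626×10⁻³⁴ J·s)(1.296e+15 Hz)
E_photon = 5.3598 eV

Then, the maximum kinetic energy:
KE_max = E_photon - φ = 5.3598 eV - 3.1 eV = 2.2598 eV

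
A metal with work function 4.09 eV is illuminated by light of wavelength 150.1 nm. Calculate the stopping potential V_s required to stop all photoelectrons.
4.1701 V

The stopping potential V_s satisfies: eV_s = KE_max

First, find KE_max using Einstein's equation:
E_photon = hc/λ = 8.2601 eV
KE_max = E_photon - φ = 8.2601 - 4.09 = 4.1701 eV

Since eV_s = KE_max:
V_s = KE_max/e = 4.1701 V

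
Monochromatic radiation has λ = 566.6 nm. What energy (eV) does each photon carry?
2.1882 eV

Using E = hf = hc/λ:

E = hc/λ = (6.626×10⁻³⁴ J·s)(3×10⁸ m/s) / (566.6×10⁻⁹ m)
E = 2.1882 eV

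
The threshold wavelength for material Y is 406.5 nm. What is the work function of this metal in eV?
3.05 eV

At the threshold wavelength, photon energy equals work function:
φ = hc/λ₀

Calculating:
φ = (6.626×10⁻³⁴ J·s)(3×10⁸ m/s) / (406.5×10⁻⁹ m)
φ = 3.05 eV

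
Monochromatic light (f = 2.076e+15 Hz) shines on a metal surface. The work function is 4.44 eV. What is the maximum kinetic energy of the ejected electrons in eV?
4.1456 eV

Using Einstein's photoelectric equation: KE_max = hf - φ

First, calculate the photon energy:
E_photon = hf = (6.626×10⁻³⁴ J·s)(2.076e+15 Hz)
E_photon = 8.5856 eV

Then, the maximum kinetic energy:
KE_max = E_photon - φ = 8.5856 eV - 4.44 eV = 4.1456 eV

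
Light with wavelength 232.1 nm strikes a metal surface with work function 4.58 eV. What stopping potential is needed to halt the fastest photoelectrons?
0.7618 V

The stopping potential V_s satisfies: eV_s = KE_max

First, find KE_max using Einstein's equation:
E_photon = hc/λ = 5.3418 eV
KE_max = E_photon - φ = 5.3418 - 4.58 = 0.7618 eV

Since eV_s = KE_max:
V_s = KE_max/e = 0.7618 V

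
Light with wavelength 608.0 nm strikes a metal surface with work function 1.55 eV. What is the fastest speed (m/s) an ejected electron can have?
4.1483e+05 m/s

First, find the maximum kinetic energy:
E_photon = hc/λ = 2.0392 eV
KE_max = E_photon - φ = 2.0392 - 1.55 = 0.4892 eV

Convert to Joules: KE_max = 0.4892 × 1.602×10⁻¹⁹ J = 7.8381e-20 J

Then use KE = ½mv² to find velocity:
v = √(2·KE/m) = √(2 × 7.8381e-20 J / 9.109e-31 kg)
v = 4.1483e+05 m/s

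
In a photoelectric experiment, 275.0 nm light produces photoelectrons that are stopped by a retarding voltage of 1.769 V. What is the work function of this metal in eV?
2.74 eV

The stopping potential gives the maximum kinetic energy: KE_max = eV_s = 1.769 eV

From Einstein's photoelectric equation: KE_max = hc/λ - φ
Rearranging: φ = hc/λ - KE_max

Calculate photon energy:
E_photon = hc/λ = (6.626×10⁻³⁴ J·s)(3×10⁸ m/s) / (275.0×10⁻⁹ m) = 4.5085 eV

Therefore:
φ = 4.5085 - 1.769 = 2.74 eV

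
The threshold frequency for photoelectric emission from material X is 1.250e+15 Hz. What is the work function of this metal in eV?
5.17 eV

At the threshold frequency, photon energy equals work function:
φ = hf₀

Calculating:
φ = (6.626×10⁻³⁴ J·s)(1.250e+15 Hz)
φ = 5.17 eV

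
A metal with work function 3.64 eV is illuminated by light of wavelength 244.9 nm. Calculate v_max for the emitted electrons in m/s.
7.0741e+05 m/s

First, find the maximum kinetic energy:
E_photon = hc/λ = 5.0626 eV
KE_max = E_photon - φ = 5.0626 - 3.64 = 1.4226 eV

Convert to Joules: KE_max = 1.4226 × 1.602×10⁻¹⁹ J = 2.2793e-19 J

Then use KE = ½mv² to find velocity:
v = √(2·KE/m) = √(2 × 2.2793e-19 J / 9.109e-31 kg)
v = 7.0741e+05 m/s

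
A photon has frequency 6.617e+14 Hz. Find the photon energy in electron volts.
2.7366 eV

Using E = hf:

E = hf = (6.626×10⁻³⁴ J·s)(6.617e+14 Hz)
E = 2.7366 eV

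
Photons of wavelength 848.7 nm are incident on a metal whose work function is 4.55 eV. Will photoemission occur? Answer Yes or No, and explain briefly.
No

For photoemission, the photon energy must exceed the work function.

Photon energy: E = hc/λ = 1.4609 eV
Work function: φ = 4.55 eV

Since E_photon (1.4609 eV) < φ (4.55 eV), photoemission will NOT occur.
The threshold wavelength is λ₀ = hc/φ = 272.5 nm.
Since 848.7 nm > 272.5 nm, the photons lack sufficient energy.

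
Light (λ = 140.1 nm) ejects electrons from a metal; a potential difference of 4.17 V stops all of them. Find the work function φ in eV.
4.68 eV

The stopping potential gives the maximum kinetic energy: KE_max = eV_s = 4.17 eV

From Einstein's photoelectric equation: KE_max = hc/λ - φ
Rearranging: φ = hc/λ - KE_max

Calculate photon energy:
E_photon = hc/λ = (6.626×10⁻³⁴ J·s)(3×10⁸ m/s) / (140.1×10⁻⁹ m) = 8.8497 eV

Therefore:
φ = 8.8497 - 4.17 = 4.68 eV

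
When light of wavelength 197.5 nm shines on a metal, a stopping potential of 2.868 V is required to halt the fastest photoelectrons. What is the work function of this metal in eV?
3.41 eV

The stopping potential gives the maximum kinetic energy: KE_max = eV_s = 2.868 eV

From Einstein's photoelectric equation: KE_max = hc/λ - φ
Rearranging: φ = hc/λ - KE_max

Calculate photon energy:
E_photon = hc/λ = (6.626×10⁻³⁴ J·s)(3×10⁸ m/s) / (197.5×10⁻⁹ m) = 6.2777 eV

Therefore:
φ = 6.2777 - 2.868 = 3.41 eV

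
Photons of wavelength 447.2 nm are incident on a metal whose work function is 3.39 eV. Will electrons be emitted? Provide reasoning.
No

For photoemission, the photon energy must exceed the work function.

Photon energy: E = hc/λ = 2.7725 eV
Work function: φ = 3.39 eV

Since E_photon (2.7725 eV) < φ (3.39 eV), photoemission will NOT occur.
The threshold wavelength is λ₀ = hc/φ = 365.7 nm.
Since 447.2 nm > 365.7 nm, the photons lack sufficient energy.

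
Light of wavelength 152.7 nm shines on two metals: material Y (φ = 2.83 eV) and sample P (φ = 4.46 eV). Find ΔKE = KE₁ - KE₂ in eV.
1.6300 eV

Using KE_max = hc/λ - φ for each metal:

Photon energy: E = hc/λ = 8.1195 eV

For material Y (φ₁ = 2.83 eV):
KE₁ = E - φ₁ = 8.1195 - 2.83 = 5.2895 eV

For sample P (φ₂ = 4.46 eV):
KE₂ = E - φ₂ = 8.1195 - 4.46 = 3.6595 eV

Difference:
ΔKE = KE₁ - KE₂ = 5.2895 - 3.6595 = 1.6300 eV

Note: The difference equals the difference in work functions: 4.46 - 2.83 = 1.63 eV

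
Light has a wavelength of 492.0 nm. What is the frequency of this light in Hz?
6.0933e+14 Hz

Using the wave equation: c = fλ

Solving for frequency:
f = c/λ = (3×10⁸ m/s) / (492.0×10⁻⁹ m)
f = 6.0933e+14 Hz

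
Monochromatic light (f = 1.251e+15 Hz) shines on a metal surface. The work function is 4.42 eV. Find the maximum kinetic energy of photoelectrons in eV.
0.7537 eV

Using Einstein's photoelectric equation: KE_max = hf - φ

First, calculate the photon energy:
E_photon = hf = (6.626×10⁻³⁴ J·s)(1.251e+15 Hz)
E_photon = 5.1737 eV

Then, the maximum kinetic energy:
KE_max = E_photon - φ = 5.1737 eV - 4.42 eV = 0.7537 eV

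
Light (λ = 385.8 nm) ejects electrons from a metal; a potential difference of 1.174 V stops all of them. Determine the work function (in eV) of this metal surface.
2.04 eV

The stopping potential gives the maximum kinetic energy: KE_max = eV_s = 1.174 eV

From Einstein's photoelectric equation: KE_max = hc/λ - φ
Rearranging: φ = hc/λ - KE_max

Calculate photon energy:
E_photon = hc/λ = (6.626×10⁻³⁴ J·s)(3×10⁸ m/s) / (385.8×10⁻⁹ m) = 3.2137 eV

Therefore:
φ = 3.2137 - 1.174 = 2.04 eV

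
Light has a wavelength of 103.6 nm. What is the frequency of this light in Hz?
2.8937e+15 Hz

Using the wave equation: c = fλ

Solving for frequency:
f = c/λ = (3×10⁸ m/s) / (103.6×10⁻⁹ m)
f = 2.8937e+15 Hz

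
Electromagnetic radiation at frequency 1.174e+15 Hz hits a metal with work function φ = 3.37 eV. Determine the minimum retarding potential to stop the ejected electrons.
1.4853 V

The stopping potential V_s satisfies: eV_s = KE_max

First, find KE_max using Einstein's equation:
E_photon = hf = (6.626×10⁻³⁴ J·s)(1.174e+15 Hz) = 4.8553 eV
KE_max = E_photon - φ = 4.8553 - 3.37 = 1.4853 eV

Since eV_s = KE_max:
V_s = KE_max/e = 1.4853 V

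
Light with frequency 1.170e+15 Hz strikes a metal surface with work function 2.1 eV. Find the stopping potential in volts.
2.7387 V

The stopping potential V_s satisfies: eV_s = KE_max

First, find KE_max using Einstein's equation:
E_photon = hf = (6.626×10⁻³⁴ J·s)(1.170e+15 Hz) = 4.8387 eV
KE_max = E_photon - φ = 4.8387 - 2.1 = 2.7387 eV

Since eV_s = KE_max:
V_s = KE_max/e = 2.7387 V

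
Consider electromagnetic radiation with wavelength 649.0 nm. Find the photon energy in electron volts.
1.9104 eV

Using E = hf = hc/λ:

E = hc/λ = (6.626×10⁻³⁴ J·s)(3×10⁸ m/s) / (649.0×10⁻⁹ m)
E = 1.9104 eV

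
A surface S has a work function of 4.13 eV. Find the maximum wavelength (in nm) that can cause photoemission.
300.20 nm

The threshold wavelength is when the photon energy equals the work function:
hc/λ₀ = φ

Solving for λ₀:
λ₀ = hc/φ = (6.626×10⁻³⁴ J·s)(3×10⁸ m/s) / (4.13 eV × 1.602×10⁻¹⁹ J/eV)
λ₀ = 300.20 nm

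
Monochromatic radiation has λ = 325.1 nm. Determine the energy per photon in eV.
3.8137 eV

Using E = hf = hc/λ:

E = hc/λ = (6.626×10⁻³⁴ J·s)(3×10⁸ m/s) / (325.1×10⁻⁹ m)
E = 3.8137 eV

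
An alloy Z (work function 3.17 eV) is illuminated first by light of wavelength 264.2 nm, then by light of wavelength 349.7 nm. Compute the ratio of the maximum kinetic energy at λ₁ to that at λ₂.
4.0560

Using Einstein's equation: KE_max = hc/λ - φ

For λ₁ = 264.2 nm:
E₁ = hc/λ₁ = 4.6928 eV
KE₁ = E₁ - φ = 4.6928 - 3.17 = 1.5228 eV

For λ₂ = 349.7 nm:
E₂ = hc/λ₂ = 3.5454 eV
KE₂ = E₂ - φ = 3.5454 - 3.17 = 0.3754 eV

Ratio: KE₁/KE₂ = 1.5228/0.3754 = 4.0560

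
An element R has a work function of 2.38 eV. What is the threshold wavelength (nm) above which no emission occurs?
520.94 nm

The threshold wavelength is when the photon energy equals the work function:
hc/λ₀ = φ

Solving for λ₀:
λ₀ = hc/φ = (6.626×10⁻³⁴ J·s)(3×10⁸ m/s) / (2.38 eV × 1.602×10⁻¹⁹ J/eV)
λ₀ = 520.94 nm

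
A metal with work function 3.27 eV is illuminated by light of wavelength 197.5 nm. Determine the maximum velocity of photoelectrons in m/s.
1.0286e+06 m/s

First, find the maximum kinetic energy:
E_photon = hc/λ = 6.2777 eV
KE_max = E_photon - φ = 6.2777 - 3.27 = 3.0077 eV

Convert to Joules: KE_max = 3.0077 × 1.602×10⁻¹⁹ J = 4.8188e-19 J

Then use KE = ½mv² to find velocity:
v = √(2·KE/m) = √(2 × 4.8188e-19 J / 9.109e-31 kg)
v = 1.0286e+06 m/s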